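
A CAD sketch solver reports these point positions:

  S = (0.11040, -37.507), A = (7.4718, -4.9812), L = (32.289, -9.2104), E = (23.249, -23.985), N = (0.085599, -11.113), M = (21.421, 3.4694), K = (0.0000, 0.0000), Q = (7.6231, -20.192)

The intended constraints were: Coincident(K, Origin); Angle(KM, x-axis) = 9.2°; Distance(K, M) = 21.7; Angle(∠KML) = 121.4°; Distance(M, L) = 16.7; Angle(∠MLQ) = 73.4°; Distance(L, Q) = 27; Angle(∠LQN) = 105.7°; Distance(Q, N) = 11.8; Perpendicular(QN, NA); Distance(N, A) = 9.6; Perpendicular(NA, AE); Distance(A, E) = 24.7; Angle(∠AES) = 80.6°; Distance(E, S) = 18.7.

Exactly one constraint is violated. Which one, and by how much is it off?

Distance(E, S) = 18.7 — off by 8.10.

K = (0.00, 0.00) ✓; KM at 9.200° ✓; |KM| = 21.70 ✓; ∠KML = 121.4° ✓; |ML| = 16.70 ✓; ∠MLQ = 73.40° ✓; |LQ| = 27.00 ✓; ∠LQN = 105.7° ✓; |QN| = 11.80 ✓; ∠(QN, NA) = 90.00° ✓; |NA| = 9.600 ✓; ∠(NA, AE) = 90.00° ✓; |AE| = 24.70 ✓; ∠AES = 80.60° ✓; |ES| = 26.80 ✗.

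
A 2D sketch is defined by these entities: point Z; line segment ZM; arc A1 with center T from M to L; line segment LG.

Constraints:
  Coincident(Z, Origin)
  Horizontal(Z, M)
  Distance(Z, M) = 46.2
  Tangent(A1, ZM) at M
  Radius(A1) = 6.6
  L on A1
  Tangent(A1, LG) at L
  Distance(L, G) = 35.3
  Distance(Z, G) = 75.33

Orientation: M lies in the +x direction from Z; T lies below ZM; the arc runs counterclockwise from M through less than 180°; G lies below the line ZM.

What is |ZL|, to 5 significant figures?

42.899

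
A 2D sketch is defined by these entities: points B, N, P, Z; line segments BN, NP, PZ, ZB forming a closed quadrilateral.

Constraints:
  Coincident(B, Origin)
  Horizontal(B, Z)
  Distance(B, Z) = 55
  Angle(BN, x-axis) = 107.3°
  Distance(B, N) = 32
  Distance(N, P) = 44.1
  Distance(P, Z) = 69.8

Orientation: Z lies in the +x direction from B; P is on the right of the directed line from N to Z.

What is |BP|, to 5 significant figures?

19.004

Checks: |NP| = 44.10 ✓; |PZ| = 69.80 ✓.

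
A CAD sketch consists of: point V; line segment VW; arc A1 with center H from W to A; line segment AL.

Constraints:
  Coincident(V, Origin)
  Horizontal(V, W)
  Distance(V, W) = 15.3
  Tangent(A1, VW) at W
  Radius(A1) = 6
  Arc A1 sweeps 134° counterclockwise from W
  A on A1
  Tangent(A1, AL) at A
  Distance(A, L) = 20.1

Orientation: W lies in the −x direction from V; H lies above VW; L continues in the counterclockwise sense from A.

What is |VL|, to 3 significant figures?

35.1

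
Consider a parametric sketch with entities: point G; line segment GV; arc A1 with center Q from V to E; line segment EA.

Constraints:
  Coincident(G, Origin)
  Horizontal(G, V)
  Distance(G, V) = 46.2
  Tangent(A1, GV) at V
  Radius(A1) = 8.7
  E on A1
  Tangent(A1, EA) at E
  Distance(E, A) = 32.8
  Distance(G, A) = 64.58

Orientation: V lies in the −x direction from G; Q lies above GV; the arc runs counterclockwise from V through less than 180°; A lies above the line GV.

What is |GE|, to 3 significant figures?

39.7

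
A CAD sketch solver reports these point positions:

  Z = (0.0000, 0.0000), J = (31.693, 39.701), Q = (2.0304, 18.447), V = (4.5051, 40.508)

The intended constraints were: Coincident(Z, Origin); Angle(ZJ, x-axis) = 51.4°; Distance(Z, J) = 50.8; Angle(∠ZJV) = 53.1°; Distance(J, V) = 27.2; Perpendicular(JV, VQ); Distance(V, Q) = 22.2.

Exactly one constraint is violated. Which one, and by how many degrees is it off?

Perpendicular(JV, VQ) — off by 4.70°.

Z = (0.00, 0.00) ✓; ZJ at 51.40° ✓; |ZJ| = 50.80 ✓; ∠ZJV = 53.10° ✓; |JV| = 27.20 ✓; ∠(JV, VQ) = 85.30° ✗; |VQ| = 22.20 ✓.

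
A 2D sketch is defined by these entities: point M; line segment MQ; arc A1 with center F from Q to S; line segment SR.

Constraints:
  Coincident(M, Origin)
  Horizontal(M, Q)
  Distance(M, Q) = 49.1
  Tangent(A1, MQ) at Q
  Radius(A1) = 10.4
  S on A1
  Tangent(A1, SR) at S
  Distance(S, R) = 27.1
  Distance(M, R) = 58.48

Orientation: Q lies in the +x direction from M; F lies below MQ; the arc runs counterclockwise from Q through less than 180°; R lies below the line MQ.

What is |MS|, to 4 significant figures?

40.75

Checks: |FQ| = 10.40 ✓; |FS| = 10.40 ✓; ∠(FS, SR) = 90.00° ✓; |SR| = 27.10 ✓; |MR| = 58.48 ✓.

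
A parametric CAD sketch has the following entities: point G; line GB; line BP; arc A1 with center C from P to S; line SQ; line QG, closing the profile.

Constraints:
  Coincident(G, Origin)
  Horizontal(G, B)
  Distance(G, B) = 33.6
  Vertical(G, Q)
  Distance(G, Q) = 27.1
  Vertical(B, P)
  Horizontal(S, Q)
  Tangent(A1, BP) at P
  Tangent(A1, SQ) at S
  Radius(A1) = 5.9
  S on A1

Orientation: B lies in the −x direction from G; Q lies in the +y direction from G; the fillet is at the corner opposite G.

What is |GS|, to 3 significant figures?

38.8

The virtual corner opposite G is at (-33.6, 27.1). A1 meets BP tangentially, so CP is at right angles to BP and since A1 is tangent to SQ there, CS ⟂ SQ, with radius 5.9, so the center C sits 5.9 in from both sides at C = (-27.7, 21.2). That places the tangent points at P = (-33.6, 21.2) on BP and S = (-27.7, 27.1) on SQ. Then |GS| = |S − G| = 38.8.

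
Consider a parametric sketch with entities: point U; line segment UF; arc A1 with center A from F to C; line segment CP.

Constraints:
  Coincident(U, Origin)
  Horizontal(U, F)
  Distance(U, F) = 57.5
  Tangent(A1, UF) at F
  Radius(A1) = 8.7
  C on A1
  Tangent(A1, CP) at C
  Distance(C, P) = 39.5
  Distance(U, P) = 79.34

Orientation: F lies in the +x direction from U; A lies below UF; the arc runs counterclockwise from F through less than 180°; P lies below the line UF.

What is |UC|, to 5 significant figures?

50.652

Checks: U = (0.00, 0.00) ✓; |AC| = 8.700 ✓; ∠(AC, CP) = 90.00° ✓; |CP| = 39.50 ✓; |UP| = 79.34 ✓.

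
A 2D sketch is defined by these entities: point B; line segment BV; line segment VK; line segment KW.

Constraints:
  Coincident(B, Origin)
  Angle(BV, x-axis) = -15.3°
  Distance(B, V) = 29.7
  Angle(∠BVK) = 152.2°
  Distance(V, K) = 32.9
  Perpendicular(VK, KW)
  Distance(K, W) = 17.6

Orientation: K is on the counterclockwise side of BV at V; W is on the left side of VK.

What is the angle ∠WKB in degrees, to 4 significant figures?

76.82°

B is at the origin; BV runs at -15.3° with length 29.7, so V = 29.7·(cos -15.3°, sin -15.3°) = (28.65, -7.837). ∠BVK = 152.2°, so VK runs at -15.3° + (180° − 152.2°) = 12.50° from the x-axis; with |VK| = 32.9, K = V + 32.9·(cos 12.50°, sin 12.50°) = (60.77, -0.7162). VK ⟂ KW; with |KW| = 17.6 on the left of VK, W = K + 17.6·(-0.2164, 0.9763) = (56.96, 16.47). Then cos ∠WKB = KW·KB / (|KW||KB|), giving 76.82°.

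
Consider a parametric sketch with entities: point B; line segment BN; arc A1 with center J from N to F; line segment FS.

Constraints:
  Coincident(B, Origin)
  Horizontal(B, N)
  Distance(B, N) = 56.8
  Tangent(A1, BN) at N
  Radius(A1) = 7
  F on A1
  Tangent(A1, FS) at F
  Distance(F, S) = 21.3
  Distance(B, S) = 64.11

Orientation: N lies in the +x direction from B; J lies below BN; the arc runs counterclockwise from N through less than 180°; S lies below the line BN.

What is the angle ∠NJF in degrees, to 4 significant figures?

108.6°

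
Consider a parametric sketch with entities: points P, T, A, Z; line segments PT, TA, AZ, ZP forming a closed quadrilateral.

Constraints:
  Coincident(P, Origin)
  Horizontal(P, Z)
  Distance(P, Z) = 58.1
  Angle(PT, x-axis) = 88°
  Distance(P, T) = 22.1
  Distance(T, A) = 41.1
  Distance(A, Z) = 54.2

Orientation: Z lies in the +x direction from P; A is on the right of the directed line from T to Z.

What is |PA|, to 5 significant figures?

19.850

Checks: PT at 88.00° ✓; |TA| = 41.10 ✓; |AZ| = 54.20 ✓.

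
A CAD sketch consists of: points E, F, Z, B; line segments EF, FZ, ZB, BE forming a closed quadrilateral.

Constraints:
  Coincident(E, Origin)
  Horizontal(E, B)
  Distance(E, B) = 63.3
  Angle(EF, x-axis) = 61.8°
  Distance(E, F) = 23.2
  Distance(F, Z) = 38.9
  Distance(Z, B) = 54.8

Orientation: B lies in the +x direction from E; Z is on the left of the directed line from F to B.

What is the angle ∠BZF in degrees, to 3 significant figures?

71.4°

E is at the origin; E and B share the same y with |EB| = 63.3 and B in +x, so B = (63.3, 0). EF runs at 61.8° with |EF| = 23.2, so F = (11.0, 20.4). Z is determined by |FZ| = 38.9 and |ZB| = 54.8 together: it lies at the intersection of circle(F, 38.9) and circle(B, 54.8). With |FB| = 56.2, the foot of the radical line on FB is 14.8 from F and the perpendicular offset is √(38.9² − 14.8²) = 36.0. Taking the left-of-FB solution: Z = (37.9, 48.5).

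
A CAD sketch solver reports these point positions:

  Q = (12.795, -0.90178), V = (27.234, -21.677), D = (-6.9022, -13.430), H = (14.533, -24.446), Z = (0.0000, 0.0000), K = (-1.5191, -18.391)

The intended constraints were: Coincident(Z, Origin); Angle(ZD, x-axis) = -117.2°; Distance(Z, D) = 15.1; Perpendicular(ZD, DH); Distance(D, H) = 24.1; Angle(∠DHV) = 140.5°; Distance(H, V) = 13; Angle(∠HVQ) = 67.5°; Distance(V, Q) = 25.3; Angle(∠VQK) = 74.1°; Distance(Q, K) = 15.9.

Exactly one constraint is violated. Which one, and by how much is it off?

Distance(Q, K) = 15.9 — off by 6.70.

Z = (0.00, 0.00) ✓; ZD at -117.2° ✓; |ZD| = 15.10 ✓; ∠(ZD, DH) = 90.00° ✓; |DH| = 24.10 ✓; ∠DHV = 140.5° ✓; |HV| = 13.00 ✓; ∠HVQ = 67.50° ✓; |VQ| = 25.30 ✓; ∠VQK = 74.10° ✓; |QK| = 22.60 ✗.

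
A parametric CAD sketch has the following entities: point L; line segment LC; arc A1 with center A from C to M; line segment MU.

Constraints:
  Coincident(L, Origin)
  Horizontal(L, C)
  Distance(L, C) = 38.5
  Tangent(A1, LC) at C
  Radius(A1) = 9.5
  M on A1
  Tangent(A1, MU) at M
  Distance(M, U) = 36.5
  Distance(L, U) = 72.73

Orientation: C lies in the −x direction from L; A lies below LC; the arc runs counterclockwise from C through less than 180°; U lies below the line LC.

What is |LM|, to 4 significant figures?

47.71

L is at the origin; L and C share the same y with |LC| = 38.5 and C on the −x side, so C = (-38.50, 0.000). The tangent condition forces AC to be normal to LC, so A = C + (0, -9.5) = (-38.50, -9.500). Since AM ⟂ MU (tangency), |AU| = √(9.5² + 36.5²) = 37.72 regardless of where M sits on A1. So U lies on both circle(L, 72.73) and circle(A, 37.72); the below-LC intersection is U = (-60.79, -39.92). M is the foot of the tangent from U: M = (-47.33, -5.996).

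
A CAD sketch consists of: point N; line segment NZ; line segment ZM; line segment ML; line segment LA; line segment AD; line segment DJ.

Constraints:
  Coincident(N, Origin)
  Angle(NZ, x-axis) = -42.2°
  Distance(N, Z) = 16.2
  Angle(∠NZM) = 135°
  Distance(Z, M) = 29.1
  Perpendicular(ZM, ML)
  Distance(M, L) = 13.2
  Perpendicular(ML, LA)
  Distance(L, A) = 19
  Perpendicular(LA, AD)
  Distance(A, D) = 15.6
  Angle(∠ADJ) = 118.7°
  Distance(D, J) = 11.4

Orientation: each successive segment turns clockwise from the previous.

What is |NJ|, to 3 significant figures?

37.0

N is at the origin; NZ runs at -42.2° with length 16.2, so Z = (12.0, -10.9). ∠NZM = 135.0° gives ZM at -87.2° from the x-axis; with |ZM| = 29.1, M = (13.4, -39.9). ZM ⟂ ML, so ML runs at -177°; with |ML| = 13.2, L = (0.238, -40.6). ML is perpendicular to LA, so LA runs at 92.8°; with |LA| = 19.0, A = (-0.690, -21.6). LA is perpendicular to AD, so AD runs at 2.80°; with |AD| = 15.6, D = (14.9, -20.9). ∠ADJ = 118.7° gives DJ at -58.5° from the x-axis; with |DJ| = 11.4, J = (20.8, -30.6). Then |NJ| = |J − N| = 37.0.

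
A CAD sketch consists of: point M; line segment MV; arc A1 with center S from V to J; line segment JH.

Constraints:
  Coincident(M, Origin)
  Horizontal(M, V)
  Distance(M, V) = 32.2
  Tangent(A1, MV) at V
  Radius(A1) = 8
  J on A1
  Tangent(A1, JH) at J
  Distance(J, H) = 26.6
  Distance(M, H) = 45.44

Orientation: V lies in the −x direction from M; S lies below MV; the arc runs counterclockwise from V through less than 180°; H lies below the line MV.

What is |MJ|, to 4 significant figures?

41.07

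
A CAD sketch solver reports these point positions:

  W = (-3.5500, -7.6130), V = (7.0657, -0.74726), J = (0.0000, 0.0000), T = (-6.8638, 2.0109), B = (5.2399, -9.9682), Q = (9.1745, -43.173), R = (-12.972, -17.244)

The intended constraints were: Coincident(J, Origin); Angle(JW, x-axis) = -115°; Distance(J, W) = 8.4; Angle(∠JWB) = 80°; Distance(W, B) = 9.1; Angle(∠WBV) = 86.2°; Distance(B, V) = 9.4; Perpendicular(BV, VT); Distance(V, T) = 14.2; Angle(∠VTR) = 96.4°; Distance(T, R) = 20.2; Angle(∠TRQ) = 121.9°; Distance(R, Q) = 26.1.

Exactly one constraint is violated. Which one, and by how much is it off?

Distance(R, Q) = 26.1 — off by 8.00.

J = (0.00, 0.00) ✓; JW at -115.0° ✓; |JW| = 8.400 ✓; ∠JWB = 80.00° ✓; |WB| = 9.100 ✓; ∠WBV = 86.20° ✓; |BV| = 9.400 ✓; ∠(BV, VT) = 90.00° ✓; |VT| = 14.20 ✓; ∠VTR = 96.40° ✓; |TR| = 20.20 ✓; ∠TRQ = 121.9° ✓; |RQ| = 34.10 ✗.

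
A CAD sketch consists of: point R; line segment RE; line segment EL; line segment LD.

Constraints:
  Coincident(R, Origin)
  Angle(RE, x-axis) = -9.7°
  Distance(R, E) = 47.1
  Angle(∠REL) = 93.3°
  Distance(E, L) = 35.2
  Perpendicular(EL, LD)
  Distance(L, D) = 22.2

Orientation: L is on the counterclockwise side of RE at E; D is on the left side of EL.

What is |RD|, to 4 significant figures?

45.31

R is at the origin; RE runs at -9.7° with length 47.1, so E = 47.1·(cos -9.7°, sin -9.7°) = (46.43, -7.936). ∠REL = 93.3°, so EL runs at -9.7° + (180° − 93.3°) = 77.00° from the x-axis; with |EL| = 35.2, L = E + 35.2·(cos 77.00°, sin 77.00°) = (54.34, 26.36). EL ⟂ LD; with |LD| = 22.2 on the left of EL, D = L + 22.2·(-0.9744, 0.2250) = (32.71, 31.36). Then |RD| = |D − R| = 45.31.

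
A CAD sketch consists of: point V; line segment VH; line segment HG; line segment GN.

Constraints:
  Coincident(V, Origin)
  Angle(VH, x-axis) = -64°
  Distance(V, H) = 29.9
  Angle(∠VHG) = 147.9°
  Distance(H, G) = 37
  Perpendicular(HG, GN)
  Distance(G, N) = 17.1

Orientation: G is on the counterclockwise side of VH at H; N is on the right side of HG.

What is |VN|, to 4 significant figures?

70.52

V is at the origin; VH runs at -64.0° with length 29.9, so H = 29.9·(cos -64.0°, sin -64.0°) = (13.11, -26.87). ∠VHG = 147.9°, so HG runs at -64.0° + (180° − 147.9°) = -31.90° from the x-axis; with |HG| = 37.0, G = H + 37.0·(cos -31.90°, sin -31.90°) = (44.52, -46.43). HG is perpendicular to GN; with |GN| = 17.1 on the right of HG, N = G + 17.1·(-0.5284, -0.8490) = (35.48, -60.94). Then |VN| = |N − V| = 70.52.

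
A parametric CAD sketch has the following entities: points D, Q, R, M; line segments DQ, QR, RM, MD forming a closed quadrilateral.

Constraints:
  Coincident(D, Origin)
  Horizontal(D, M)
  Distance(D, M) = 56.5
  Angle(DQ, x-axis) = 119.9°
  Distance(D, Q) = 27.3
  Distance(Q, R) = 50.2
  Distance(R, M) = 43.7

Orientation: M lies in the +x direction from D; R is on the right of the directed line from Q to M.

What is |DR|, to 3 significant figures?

23.3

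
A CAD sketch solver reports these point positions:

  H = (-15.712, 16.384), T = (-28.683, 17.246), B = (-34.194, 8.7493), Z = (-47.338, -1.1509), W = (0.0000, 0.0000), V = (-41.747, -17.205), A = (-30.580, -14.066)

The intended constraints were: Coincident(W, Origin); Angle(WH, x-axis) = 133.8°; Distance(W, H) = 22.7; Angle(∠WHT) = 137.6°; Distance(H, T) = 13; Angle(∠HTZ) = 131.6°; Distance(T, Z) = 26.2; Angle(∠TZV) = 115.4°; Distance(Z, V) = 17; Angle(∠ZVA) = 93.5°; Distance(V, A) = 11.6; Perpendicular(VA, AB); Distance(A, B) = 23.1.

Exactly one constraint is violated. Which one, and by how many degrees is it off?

Perpendicular(VA, AB) — off by 6.70°.

W = (0.00, 0.00) ✓; WH at 133.8° ✓; |WH| = 22.70 ✓; ∠WHT = 137.6° ✓; |HT| = 13.00 ✓; ∠HTZ = 131.6° ✓; |TZ| = 26.20 ✓; ∠TZV = 115.4° ✓; |ZV| = 17.00 ✓; ∠ZVA = 93.50° ✓; |VA| = 11.60 ✓; ∠(VA, AB) = 83.30° ✗; |AB| = 23.10 ✓.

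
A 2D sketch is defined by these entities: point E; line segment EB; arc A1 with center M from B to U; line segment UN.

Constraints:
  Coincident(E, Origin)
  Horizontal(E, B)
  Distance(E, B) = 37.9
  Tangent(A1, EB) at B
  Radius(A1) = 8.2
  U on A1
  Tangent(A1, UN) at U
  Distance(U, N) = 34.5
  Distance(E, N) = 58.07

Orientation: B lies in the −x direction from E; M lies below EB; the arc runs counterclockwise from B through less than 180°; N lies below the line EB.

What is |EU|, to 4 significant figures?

46.98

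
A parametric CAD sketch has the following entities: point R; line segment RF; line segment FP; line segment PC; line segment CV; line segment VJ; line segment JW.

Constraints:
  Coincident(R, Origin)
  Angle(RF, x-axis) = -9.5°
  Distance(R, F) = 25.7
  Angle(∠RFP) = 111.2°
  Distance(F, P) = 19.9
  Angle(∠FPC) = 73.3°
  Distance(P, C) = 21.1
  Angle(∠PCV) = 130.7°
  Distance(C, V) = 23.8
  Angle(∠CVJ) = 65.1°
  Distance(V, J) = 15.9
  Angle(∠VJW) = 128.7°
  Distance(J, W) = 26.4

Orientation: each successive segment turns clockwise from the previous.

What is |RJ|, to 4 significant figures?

10.10

R is at the origin; RF runs at -9.5° with length 25.7, so F = (25.35, -4.242). ∠RFP = 111.2° gives FP at -78.30° from the x-axis; with |FP| = 19.9, P = (29.38, -23.73). ∠FPC = 73.3° gives PC at 175.0° from the x-axis; with |PC| = 21.1, C = (8.363, -21.89). ∠PCV = 130.7° gives CV at 125.7° from the x-axis; with |CV| = 23.8, V = (-5.525, -2.562). ∠CVJ = 65.1° gives VJ at 10.80° from the x-axis; with |VJ| = 15.9, J = (10.09, 0.4177). Then |RJ| = |J − R| = 10.10.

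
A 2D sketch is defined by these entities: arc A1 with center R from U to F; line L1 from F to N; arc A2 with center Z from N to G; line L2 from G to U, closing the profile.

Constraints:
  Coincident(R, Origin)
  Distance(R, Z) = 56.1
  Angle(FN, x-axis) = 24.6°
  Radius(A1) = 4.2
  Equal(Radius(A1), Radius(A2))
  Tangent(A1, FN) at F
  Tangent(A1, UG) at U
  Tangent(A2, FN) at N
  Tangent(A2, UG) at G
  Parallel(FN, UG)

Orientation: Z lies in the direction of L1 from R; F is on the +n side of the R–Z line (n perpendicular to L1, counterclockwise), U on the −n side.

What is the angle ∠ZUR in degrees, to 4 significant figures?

85.72°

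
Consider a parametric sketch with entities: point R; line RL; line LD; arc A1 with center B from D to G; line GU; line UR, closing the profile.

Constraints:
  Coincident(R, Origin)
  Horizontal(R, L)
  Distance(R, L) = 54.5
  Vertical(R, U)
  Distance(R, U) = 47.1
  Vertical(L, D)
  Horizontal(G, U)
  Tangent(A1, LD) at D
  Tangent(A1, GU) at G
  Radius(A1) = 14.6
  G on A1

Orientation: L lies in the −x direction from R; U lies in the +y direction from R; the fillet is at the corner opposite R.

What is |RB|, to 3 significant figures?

51.5

R is at the origin; R and L share the same y with |RL| = 54.5 and L on the −x side, so L = (-54.5, 0.00). RU is vertical with |RU| = 47.1 and U on the +y side, so U = (0.00, 47.1). The virtual corner opposite R is at (-54.5, 47.1). Tangency of A1 to LD means the radius BD is perpendicular to LD and A1 meets GU tangentially, so BG is at right angles to GU, with radius 14.6, so the center B sits 14.6 in from both sides at B = (-39.9, 32.5). Then |RB| = |B − R| = 51.5.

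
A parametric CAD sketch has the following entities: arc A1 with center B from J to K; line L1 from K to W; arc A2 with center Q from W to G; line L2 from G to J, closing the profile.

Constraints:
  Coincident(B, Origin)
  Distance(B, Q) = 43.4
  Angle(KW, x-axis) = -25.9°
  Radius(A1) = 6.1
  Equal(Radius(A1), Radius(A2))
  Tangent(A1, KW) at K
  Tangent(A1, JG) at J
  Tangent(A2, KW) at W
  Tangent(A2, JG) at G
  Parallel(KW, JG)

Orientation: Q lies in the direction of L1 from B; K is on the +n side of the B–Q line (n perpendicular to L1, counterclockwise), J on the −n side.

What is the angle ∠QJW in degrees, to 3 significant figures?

7.70°

Tangency of A1 to both parallel lines with radius 6.1 puts K and J at B ± 6.1·n: K = (2.66, 5.49), J = (-2.66, -5.49). Equal radii place W and G the same way about Q: W = Q + 6.1·n = (41.7, -13.5), G = Q − 6.1·n = (36.4, -24.4). Then cos ∠QJW = JQ·JW / (|JQ||JW|), giving 7.70°.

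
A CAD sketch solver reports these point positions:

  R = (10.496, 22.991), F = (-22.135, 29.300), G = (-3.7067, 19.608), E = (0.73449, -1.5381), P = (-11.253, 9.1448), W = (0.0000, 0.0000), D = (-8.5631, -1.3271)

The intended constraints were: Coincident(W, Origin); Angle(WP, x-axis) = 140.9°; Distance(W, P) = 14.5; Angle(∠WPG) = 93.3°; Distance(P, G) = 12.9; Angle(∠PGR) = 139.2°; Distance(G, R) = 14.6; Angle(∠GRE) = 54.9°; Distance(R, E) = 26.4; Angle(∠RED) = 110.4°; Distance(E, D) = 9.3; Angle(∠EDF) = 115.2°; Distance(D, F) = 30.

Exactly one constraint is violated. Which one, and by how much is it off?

Distance(D, F) = 30 — off by 3.50.

W = (0.00, 0.00) ✓; WP at 140.9° ✓; |WP| = 14.50 ✓; ∠WPG = 93.30° ✓; |PG| = 12.90 ✓; ∠PGR = 139.2° ✓; |GR| = 14.60 ✓; ∠GRE = 54.90° ✓; |RE| = 26.40 ✓; ∠RED = 110.4° ✓; |ED| = 9.300 ✓; ∠EDF = 115.2° ✓; |DF| = 33.50 ✗.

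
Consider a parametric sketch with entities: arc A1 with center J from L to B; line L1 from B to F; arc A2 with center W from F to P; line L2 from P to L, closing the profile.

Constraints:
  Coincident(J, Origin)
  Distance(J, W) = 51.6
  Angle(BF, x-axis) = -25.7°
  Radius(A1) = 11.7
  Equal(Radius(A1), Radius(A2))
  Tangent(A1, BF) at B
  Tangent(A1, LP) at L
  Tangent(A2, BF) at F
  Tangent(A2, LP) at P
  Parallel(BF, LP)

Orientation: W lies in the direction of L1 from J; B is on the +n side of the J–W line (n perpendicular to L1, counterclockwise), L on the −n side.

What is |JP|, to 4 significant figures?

52.91

The slot axis is L1's direction at -25.7°, so u = (cos -25.7°, sin -25.7°) = (0.9011, -0.4337) and n = (−sin -25.7°, cos -25.7°) = (0.4337, 0.9011). J is at the origin and W lies 51.6 along u from J, so W = 51.6·u = (46.50, -22.38). Tangency of A1 to both parallel lines with radius 11.7 puts B and L at J ± 11.7·n: B = (5.074, 10.54), L = (-5.074, -10.54). Equal radii place F and P the same way about W: F = W + 11.7·n = (51.57, -11.83), P = W − 11.7·n = (41.42, -32.92). Then |JP| = |P − J| = 52.91.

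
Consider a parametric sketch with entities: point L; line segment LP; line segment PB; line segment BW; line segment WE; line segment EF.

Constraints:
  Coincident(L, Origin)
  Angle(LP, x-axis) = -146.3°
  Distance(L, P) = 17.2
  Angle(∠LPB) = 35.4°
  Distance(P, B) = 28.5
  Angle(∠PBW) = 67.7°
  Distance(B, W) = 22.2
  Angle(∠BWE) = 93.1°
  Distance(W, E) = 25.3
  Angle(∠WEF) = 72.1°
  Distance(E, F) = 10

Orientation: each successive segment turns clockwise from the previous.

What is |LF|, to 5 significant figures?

13.118

∠BWE = 93.1° gives WE at -130.10° from the x-axis; with |WE| = 25.3, E = (-4.2558, -17.468). ∠WEF = 72.1° gives EF at 122.00° from the x-axis; with |EF| = 10.0, F = (-9.5550, -8.9875). Then |LF| = |F − L| = 13.118.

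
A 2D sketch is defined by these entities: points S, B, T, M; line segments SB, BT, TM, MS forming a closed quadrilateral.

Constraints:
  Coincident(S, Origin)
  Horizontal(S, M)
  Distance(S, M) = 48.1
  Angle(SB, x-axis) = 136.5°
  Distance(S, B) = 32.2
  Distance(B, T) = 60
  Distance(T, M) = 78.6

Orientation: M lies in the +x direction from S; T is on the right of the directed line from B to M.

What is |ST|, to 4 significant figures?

43.14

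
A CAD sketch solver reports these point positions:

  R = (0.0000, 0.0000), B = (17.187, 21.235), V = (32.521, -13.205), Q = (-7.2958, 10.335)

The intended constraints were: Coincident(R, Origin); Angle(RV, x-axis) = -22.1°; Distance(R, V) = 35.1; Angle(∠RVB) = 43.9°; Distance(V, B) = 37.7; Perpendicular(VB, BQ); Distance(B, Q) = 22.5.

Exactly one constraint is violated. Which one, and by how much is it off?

Distance(B, Q) = 22.5 — off by 4.30.

R = (0.00, 0.00) ✓; RV at -22.10° ✓; |RV| = 35.10 ✓; ∠RVB = 43.90° ✓; |VB| = 37.70 ✓; ∠(VB, BQ) = 90.00° ✓; |BQ| = 26.80 ✗.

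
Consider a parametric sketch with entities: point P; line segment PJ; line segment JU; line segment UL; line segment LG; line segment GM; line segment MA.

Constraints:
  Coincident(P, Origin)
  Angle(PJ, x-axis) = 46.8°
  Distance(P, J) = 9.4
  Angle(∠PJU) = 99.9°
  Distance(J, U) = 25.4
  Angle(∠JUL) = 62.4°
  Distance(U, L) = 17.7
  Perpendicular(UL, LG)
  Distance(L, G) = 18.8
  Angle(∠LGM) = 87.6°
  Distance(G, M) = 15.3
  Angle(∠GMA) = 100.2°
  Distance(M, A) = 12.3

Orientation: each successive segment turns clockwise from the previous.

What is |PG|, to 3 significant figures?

3.14

∠JUL = 62.4° gives UL at -151° from the x-axis; with |UL| = 17.7, L = (12.2, -15.7). UL is perpendicular to LG, so LG runs at 119°; with |LG| = 18.8, G = (3.06, 0.726). Then |PG| = |G − P| = 3.14.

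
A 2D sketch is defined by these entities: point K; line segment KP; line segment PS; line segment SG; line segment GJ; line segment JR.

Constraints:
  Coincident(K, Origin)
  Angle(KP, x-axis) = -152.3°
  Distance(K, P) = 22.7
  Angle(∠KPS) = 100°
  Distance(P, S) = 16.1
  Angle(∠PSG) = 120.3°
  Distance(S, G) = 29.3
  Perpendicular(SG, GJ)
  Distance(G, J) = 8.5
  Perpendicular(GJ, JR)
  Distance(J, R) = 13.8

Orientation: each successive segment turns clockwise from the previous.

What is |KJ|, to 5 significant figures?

28.421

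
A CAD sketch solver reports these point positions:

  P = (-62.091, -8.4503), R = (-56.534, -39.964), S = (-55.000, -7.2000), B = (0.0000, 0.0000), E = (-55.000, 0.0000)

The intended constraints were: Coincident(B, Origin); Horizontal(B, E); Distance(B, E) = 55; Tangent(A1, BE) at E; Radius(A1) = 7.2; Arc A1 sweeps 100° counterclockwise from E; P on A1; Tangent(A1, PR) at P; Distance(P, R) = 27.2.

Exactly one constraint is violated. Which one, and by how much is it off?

Distance(P, R) = 27.2 — off by 4.80.

B = (0.00, 0.00) ✓; B.y = 0.00, E.y = 0.00 ✓; |BE| = 55.00 ✓; ∠(SE, EB) = 90.00° ✓; |SE| = 7.200 ✓; bearing(S→P) − bearing(S→E) = 100.0° ✓; |SP| = 7.200 ✓; ∠(SP, PR) = 90.00° ✓; |PR| = 32.00 ✗.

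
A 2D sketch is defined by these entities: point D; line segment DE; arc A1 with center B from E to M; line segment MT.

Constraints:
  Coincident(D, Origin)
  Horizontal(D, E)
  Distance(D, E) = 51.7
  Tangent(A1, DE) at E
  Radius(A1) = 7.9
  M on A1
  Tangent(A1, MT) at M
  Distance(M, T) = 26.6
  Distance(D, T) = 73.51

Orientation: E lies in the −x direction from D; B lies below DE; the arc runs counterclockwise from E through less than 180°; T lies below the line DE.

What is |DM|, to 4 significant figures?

59.59

D is at the origin; DE is horizontal with |DE| = 51.7 and E on the −x side, so E = (-51.70, 0.000). The tangent condition forces BE to be normal to DE, so B = E + (0, -7.9) = (-51.70, -7.900). Since BM ⟂ MT (tangency), |BT| = √(7.9² + 26.6²) = 27.75 regardless of where M sits on A1. So T lies on both circle(D, 73.51) and circle(B, 27.75); the below-DE intersection is T = (-66.47, -31.39). M is the foot of the tangent from T: M = (-59.31, -5.773).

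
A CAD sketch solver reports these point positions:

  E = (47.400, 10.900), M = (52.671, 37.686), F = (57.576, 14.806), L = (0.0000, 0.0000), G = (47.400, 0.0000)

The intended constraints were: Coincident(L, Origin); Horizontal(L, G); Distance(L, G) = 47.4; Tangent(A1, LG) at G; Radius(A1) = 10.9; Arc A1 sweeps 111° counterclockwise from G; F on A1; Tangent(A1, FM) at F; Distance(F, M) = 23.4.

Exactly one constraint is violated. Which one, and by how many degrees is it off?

Tangent(A1, FM) at F — off by 8.90°.

L = (0.00, 0.00) ✓; L.y = 0.00, G.y = 0.00 ✓; |LG| = 47.40 ✓; ∠(EG, GL) = 90.00° ✓; |EG| = 10.90 ✓; bearing(E→F) − bearing(E→G) = 111.0° ✓; |EF| = 10.90 ✓; ∠(EF, FM) = 98.90° ✗; |FM| = 23.40 ✓.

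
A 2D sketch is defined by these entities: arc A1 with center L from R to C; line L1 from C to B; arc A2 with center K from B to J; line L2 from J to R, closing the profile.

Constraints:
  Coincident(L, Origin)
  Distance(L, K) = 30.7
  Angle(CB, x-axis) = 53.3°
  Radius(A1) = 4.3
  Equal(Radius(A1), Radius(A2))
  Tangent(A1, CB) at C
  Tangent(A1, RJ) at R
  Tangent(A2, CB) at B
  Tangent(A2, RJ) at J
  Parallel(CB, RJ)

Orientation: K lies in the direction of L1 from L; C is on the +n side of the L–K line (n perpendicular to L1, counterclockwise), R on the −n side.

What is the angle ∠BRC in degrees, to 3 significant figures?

74.4°

The slot axis is L1's direction at 53.3°, so u = (cos 53.3°, sin 53.3°) = (0.598, 0.802) and n = (−sin 53.3°, cos 53.3°) = (-0.802, 0.598). L is at the origin and K lies 30.7 along u from L, so K = 30.7·u = (18.3, 24.6). Tangency of A1 to both parallel lines with radius 4.3 puts C and R at L ± 4.3·n: C = (-3.45, 2.57), R = (3.45, -2.57). Equal radii place B and J the same way about K: B = K + 4.3·n = (14.9, 27.2), J = K − 4.3·n = (21.8, 22.0). Then cos ∠BRC = RB·RC / (|RB||RC|), giving 74.4°.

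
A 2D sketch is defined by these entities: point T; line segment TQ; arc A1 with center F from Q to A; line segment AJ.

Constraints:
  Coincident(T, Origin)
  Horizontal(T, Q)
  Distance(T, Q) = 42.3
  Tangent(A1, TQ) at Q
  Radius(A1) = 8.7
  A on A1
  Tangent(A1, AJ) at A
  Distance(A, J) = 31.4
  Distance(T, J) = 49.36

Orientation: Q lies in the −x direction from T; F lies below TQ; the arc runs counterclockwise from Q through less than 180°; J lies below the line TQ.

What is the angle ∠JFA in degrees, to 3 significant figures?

74.5°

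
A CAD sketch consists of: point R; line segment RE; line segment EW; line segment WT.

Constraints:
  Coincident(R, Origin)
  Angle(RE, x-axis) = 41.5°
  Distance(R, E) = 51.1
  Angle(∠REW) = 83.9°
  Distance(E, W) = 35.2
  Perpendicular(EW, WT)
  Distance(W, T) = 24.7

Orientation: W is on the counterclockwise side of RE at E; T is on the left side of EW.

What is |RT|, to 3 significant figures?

39.6

R is at the origin; RE runs at 41.5° with length 51.1, so E = 51.1·(cos 41.5°, sin 41.5°) = (38.3, 33.9). ∠REW = 83.9°, so EW runs at 41.5° + (180° − 83.9°) = 138° from the x-axis; with |EW| = 35.2, W = E + 35.2·(cos 138°, sin 138°) = (12.3, 57.6). EW is perpendicular to WT; with |WT| = 24.7 on the left of EW, T = W + 24.7·(-0.674, -0.738) = (-4.38, 39.4). Then |RT| = |T − R| = 39.6.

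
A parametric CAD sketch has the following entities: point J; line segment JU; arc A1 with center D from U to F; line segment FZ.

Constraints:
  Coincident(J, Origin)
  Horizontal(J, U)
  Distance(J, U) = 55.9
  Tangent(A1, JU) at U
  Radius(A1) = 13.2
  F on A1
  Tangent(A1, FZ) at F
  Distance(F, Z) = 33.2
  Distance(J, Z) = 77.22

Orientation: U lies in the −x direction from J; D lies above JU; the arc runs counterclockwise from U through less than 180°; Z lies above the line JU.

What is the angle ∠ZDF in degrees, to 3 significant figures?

68.3°

Checks: |DF| = 13.20 ✓; ∠(DF, FZ) = 90.00° ✓; |FZ| = 33.20 ✓; |JZ| = 77.22 ✓.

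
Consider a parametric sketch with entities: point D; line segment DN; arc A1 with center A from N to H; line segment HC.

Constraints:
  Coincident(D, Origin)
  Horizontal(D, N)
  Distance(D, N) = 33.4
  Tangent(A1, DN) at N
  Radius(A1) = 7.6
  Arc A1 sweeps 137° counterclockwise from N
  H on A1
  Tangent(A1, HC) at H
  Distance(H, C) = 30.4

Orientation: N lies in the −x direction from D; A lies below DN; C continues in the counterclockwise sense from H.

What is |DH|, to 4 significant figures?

40.77

A1 meets DN tangentially, so AN is at right angles to DN, so A = N + (0, -7.6) = (-33.40, -7.600). On A1, N sits at bearing 90° from A; a 137° counterclockwise sweep puts H at bearing 227°, so H = A + 7.6·(cos 227°, sin 227°) = (-38.58, -13.16). Then |DH| = |H − D| = 40.77.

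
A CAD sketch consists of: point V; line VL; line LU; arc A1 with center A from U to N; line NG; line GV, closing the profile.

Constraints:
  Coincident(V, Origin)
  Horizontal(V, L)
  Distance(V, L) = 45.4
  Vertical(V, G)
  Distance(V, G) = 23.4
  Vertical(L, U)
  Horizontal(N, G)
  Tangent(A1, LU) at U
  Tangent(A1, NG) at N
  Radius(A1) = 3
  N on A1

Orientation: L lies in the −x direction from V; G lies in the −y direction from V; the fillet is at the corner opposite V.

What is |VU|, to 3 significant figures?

49.8

V is at the origin; VL is horizontal with |VL| = 45.4 and L on the −x side, so L = (-45.4, 0.00). V and G share the same x with |VG| = 23.4 and G on the −y side, so G = (0.00, -23.4). The virtual corner opposite V is at (-45.4, -23.4). Since A1 is tangent to LU there, AU ⟂ LU and A1 meets NG tangentially, so AN is at right angles to NG, with radius 3.0, so the center A sits 3.0 in from both sides at A = (-42.4, -20.4). That places the tangent points at U = (-45.4, -20.4) on LU and N = (-42.4, -23.4) on NG. Then |VU| = |U − V| = 49.8.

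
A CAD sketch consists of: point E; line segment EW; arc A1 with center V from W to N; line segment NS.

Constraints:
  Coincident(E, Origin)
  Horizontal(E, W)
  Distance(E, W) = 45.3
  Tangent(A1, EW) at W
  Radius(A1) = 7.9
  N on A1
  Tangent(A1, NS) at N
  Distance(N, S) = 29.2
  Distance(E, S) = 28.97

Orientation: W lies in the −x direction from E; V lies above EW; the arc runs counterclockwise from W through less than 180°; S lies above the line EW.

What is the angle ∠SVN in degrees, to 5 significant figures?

74.861°

E is at the origin; E and W share the same y with |EW| = 45.3 and W on the −x side, so W = (-45.300, 0.0000). Tangency of A1 to EW means the radius VW is perpendicular to EW, so V = W + (0, 7.9) = (-45.300, 7.9000). Since VN ⟂ NS (tangency), |VS| = √(7.9² + 29.2²) = 30.250 regardless of where N sits on A1. So S lies on both circle(E, 28.97) and circle(V, 30.250); the above-EW intersection is S = (-18.634, 22.182). N is the foot of the tangent from S: N = (-39.881, 2.1517).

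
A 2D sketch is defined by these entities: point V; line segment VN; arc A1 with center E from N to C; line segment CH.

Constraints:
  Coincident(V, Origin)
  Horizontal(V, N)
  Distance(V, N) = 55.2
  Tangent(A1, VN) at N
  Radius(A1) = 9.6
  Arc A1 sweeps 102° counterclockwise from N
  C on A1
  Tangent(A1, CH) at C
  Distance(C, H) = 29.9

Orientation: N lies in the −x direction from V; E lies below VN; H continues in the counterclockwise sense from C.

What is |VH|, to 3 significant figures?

71.2

V is at the origin; VN is horizontal with |VN| = 55.2 and N on the −x side, so N = (-55.2, 0.00). Tangency of A1 to VN means the radius EN is perpendicular to VN, so E = N + (0, -9.6) = (-55.2, -9.60). On A1, N sits at bearing 90° from E; a 102° counterclockwise sweep puts C at bearing 192°, so C = E + 9.6·(cos 192°, sin 192°) = (-64.6, -11.6). A1 meets CH tangentially, so EC is at right angles to CH, so CH runs along (−sin 192°, cos 192°); with |CH| = 29.9, H = (-58.4, -40.8). Then |VH| = |H − V| = 71.2.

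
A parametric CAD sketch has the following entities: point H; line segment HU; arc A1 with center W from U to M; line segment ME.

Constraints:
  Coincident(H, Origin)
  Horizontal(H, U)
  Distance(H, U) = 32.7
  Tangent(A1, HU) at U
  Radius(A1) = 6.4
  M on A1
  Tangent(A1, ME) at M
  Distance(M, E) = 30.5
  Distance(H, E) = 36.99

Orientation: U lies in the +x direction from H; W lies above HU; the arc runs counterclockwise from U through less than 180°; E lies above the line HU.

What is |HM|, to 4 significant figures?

38.90

H is at the origin; H and U share the same y with |HU| = 32.7 and U on the +x side, so U = (32.70, 0.000). Tangency of A1 to HU means the radius WU is perpendicular to HU, so W = U + (0, 6.4) = (32.70, 6.400). Since WM ⟂ ME (tangency), |WE| = √(6.4² + 30.5²) = 31.16 regardless of where M sits on A1. So E lies on both circle(H, 36.99) and circle(W, 31.16); the above-HU intersection is E = (16.58, 33.07). M is the foot of the tangent from E: M = (37.38, 10.77).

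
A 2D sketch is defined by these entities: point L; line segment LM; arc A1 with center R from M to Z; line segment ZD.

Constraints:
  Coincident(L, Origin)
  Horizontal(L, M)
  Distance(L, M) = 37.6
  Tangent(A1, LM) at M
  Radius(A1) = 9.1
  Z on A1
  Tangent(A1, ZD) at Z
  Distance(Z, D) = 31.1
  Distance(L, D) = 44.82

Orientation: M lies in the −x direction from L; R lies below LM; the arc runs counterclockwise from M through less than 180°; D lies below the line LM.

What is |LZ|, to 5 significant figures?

46.872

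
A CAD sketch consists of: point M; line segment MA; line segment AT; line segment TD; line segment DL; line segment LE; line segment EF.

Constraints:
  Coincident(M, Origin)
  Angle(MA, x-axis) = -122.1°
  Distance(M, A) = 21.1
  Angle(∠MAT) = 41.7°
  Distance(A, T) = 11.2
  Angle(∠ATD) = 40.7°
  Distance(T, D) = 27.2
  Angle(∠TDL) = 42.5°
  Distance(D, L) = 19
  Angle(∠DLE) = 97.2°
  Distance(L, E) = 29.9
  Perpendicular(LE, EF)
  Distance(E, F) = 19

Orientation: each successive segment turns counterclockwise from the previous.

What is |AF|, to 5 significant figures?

28.888

M is at the origin; MA runs at -122.1° with length 21.1, so A = (-11.213, -17.874). ∠MAT = 41.7° gives AT at 16.200° from the x-axis; with |AT| = 11.2, T = (-0.45722, -14.750). ∠ATD = 40.7° gives TD at 155.50° from the x-axis; with |TD| = 27.2, D = (-25.208, -3.4699). ∠TDL = 42.5° gives DL at -67.000° from the x-axis; with |DL| = 19.0, L = (-17.784, -20.960). ∠DLE = 97.2° gives LE at 15.800° from the x-axis; with |LE| = 29.9, E = (10.986, -12.818). LE is perpendicular to EF, so EF runs at 105.80°; with |EF| = 19.0, F = (5.8127, 5.4638). Then |AF| = |F − A| = 28.888.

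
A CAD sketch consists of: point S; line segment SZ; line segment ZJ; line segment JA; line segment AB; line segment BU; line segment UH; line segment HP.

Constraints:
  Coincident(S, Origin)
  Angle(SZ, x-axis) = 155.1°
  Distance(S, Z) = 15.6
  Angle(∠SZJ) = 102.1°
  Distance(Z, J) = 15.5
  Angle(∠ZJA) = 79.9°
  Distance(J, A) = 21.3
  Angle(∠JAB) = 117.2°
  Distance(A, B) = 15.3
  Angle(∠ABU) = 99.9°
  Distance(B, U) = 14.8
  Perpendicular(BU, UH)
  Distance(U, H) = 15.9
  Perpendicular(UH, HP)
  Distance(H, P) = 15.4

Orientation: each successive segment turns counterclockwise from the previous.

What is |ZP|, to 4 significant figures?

22.07

S is at the origin; SZ runs at 155.1° with length 15.6, so Z = (-14.15, 6.568). ∠SZJ = 102.1° gives ZJ at -127.0° from the x-axis; with |ZJ| = 15.5, J = (-23.48, -5.811). ∠ZJA = 79.9° gives JA at -26.90° from the x-axis; with |JA| = 21.3, A = (-4.483, -15.45). ∠JAB = 117.2° gives AB at 35.90° from the x-axis; with |AB| = 15.3, B = (7.911, -6.476). ∠ABU = 99.9° gives BU at 116.0° from the x-axis; with |BU| = 14.8, U = (1.423, 6.826). BU ⟂ UH, so UH runs at -154.0°; with |UH| = 15.9, H = (-12.87, -0.1440). UH ⟂ HP, so HP runs at -64.00°; with |HP| = 15.4, P = (-6.117, -13.99). Then |ZP| = |P − Z| = 22.07.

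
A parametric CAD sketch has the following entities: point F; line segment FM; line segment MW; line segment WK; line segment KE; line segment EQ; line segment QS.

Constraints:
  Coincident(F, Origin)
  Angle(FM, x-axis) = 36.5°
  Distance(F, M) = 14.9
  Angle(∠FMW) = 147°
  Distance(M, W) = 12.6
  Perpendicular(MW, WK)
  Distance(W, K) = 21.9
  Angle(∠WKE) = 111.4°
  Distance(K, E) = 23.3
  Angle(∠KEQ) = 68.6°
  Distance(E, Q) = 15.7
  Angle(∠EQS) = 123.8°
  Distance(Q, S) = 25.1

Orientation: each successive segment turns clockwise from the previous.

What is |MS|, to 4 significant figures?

11.79

F is at the origin; FM runs at 36.5° with length 14.9, so M = (11.98, 8.863). ∠FMW = 147.0° gives MW at 3.500° from the x-axis; with |MW| = 12.6, W = (24.55, 9.632). MW is perpendicular to WK, so WK runs at -86.50°; with |WK| = 21.9, K = (25.89, -12.23). ∠WKE = 111.4° gives KE at -155.1° from the x-axis; with |KE| = 23.3, E = (4.757, -22.04). ∠KEQ = 68.6° gives EQ at 93.50° from the x-axis; with |EQ| = 15.7, Q = (3.798, -6.366). ∠EQS = 123.8° gives QS at 37.30° from the x-axis; with |QS| = 25.1, S = (23.76, 8.844). Then |MS| = |S − M| = 11.79.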